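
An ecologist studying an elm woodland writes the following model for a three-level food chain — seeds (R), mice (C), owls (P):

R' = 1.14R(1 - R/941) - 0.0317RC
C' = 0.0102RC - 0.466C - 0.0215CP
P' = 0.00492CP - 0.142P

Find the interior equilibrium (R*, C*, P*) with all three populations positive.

R* ≈ 186, C* ≈ 28.9, P* ≈ 66.5

From dP/dt = 0: 0.00492C* = 0.142, so C* = 28.9.
From dR/dt = 0: 1.14(1 - R*/941) = 0.0317·28.9, giving R* = 941·(1 - 0.803) = 186.
From dC/dt = 0: 0.0102·186 - 0.466 = 0.0215P*, so P* = 1.43/0.0215 = 66.5.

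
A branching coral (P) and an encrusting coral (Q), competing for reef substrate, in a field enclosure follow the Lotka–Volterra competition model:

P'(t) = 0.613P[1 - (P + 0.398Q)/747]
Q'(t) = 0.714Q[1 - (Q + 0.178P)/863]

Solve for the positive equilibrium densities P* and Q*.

P* ≈ 434, Q* ≈ 786

Setting both brackets to zero gives the nullclines P + 0.398Q = 747 and 0.178P + Q = 863.
Substituting Q = 863 - 0.178P into the first: P(1 - 0.398·0.178) = 747 - 0.398·863.
So P* = 404/0.929 = 434, and then Q* = 863 - 0.178·434 = 786.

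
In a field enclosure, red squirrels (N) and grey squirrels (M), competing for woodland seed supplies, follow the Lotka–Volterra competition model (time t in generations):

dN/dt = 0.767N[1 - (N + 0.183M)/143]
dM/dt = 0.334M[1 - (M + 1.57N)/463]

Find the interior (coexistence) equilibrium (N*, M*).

Setting both brackets to zero gives the nullclines N + 0.183M = 143 and 1.57N + M = 463.
Substituting M = 463 - 1.57N into the first: N(1 - 0.183·1.57) = 143 - 0.183·463.
So N* = 58.3/0.713 = 81.8, and then M* = 463 - 1.57·81.8 = 335.

N* ≈ 81.8, M* ≈ 335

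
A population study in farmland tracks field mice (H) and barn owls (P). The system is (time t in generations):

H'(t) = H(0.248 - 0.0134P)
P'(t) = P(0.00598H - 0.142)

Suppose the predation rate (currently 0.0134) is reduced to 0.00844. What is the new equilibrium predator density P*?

P* ≈ 29.4

At the interior fixed point, setting dH/dt = 0 with H > 0 fixes P* = (prey growth rate)/(HP coefficient) — independent of the other coefficients.
With the change, P* = 0.248/0.00844 = 29.4; it rises from 18.5.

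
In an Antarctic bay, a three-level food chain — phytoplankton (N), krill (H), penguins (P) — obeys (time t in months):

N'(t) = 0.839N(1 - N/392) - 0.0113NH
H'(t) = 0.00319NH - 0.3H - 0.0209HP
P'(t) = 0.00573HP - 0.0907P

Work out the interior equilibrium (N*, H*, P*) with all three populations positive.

From dP/dt = 0: 0.00573H* = 0.0907, so H* = 15.8.
From dN/dt = 0: 0.839(1 - N*/392) = 0.0113·15.8, giving N* = 392·(1 - 0.213) = 308.
From dH/dt = 0: 0.00319·308 - 0.3 = 0.0209P*, so P* = 0.684/0.0209 = 32.7.

N* ≈ 308, H* ≈ 15.8, P* ≈ 32.7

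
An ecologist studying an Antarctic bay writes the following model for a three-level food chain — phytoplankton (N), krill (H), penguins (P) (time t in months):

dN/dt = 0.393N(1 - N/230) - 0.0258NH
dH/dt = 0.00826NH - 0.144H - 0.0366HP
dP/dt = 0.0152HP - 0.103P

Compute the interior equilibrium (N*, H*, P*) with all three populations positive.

N* ≈ 128, H* ≈ 6.78, P* ≈ 24.9

From dP/dt = 0: 0.0152H* = 0.103, so H* = 6.78.
From dN/dt = 0: 0.393(1 - N*/230) = 0.0258·6.78, giving N* = 230·(1 - 0.445) = 128.
From dH/dt = 0: 0.00826·128 - 0.144 = 0.0366P*, so P* = 0.911/0.0366 = 24.9.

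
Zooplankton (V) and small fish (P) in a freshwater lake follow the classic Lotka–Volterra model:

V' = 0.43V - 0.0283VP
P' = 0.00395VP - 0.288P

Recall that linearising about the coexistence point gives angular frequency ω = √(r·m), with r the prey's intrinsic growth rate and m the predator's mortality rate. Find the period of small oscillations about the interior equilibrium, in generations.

Here r = 0.43 and m = 0.288, so r·m = 0.124.
ω = √0.124 = 0.352 per generation, hence T = 2π/ω ≈ 17.9 generations.

T ≈ 17.9 generations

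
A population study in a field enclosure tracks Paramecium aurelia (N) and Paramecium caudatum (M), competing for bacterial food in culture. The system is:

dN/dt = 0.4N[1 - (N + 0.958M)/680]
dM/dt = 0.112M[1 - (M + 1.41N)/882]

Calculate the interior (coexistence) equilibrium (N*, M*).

N* ≈ 470, M* ≈ 219

Setting both brackets to zero gives the nullclines N + 0.958M = 680 and 1.41N + M = 882.
Substituting M = 882 - 1.41N into the first: N(1 - 0.958·1.41) = 680 - 0.958·882.
So N* = -165/-0.351 = 470, and then M* = 882 - 1.41·470 = 219.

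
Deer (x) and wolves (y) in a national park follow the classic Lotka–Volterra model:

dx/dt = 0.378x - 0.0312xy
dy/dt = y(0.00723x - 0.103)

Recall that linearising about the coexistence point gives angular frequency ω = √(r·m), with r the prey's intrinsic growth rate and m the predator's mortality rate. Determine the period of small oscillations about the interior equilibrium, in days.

Here r = 0.378 and m = 0.103, so r·m = 0.0389.
ω = √0.0389 = 0.197 per day, hence T = 2π/ω ≈ 31.8 days.

T ≈ 31.8 days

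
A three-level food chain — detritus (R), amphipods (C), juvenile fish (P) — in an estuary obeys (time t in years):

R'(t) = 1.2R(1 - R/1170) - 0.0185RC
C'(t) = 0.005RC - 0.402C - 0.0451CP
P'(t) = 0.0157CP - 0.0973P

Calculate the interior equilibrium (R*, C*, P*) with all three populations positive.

R* ≈ 1060, C* ≈ 6.2, P* ≈ 108

From dP/dt = 0: 0.0157C* = 0.0973, so C* = 6.2.
From dR/dt = 0: 1.2(1 - R*/1170) = 0.0185·6.2, giving R* = 1170·(1 - 0.0955) = 1060.
From dC/dt = 0: 0.005·1060 - 0.402 = 0.0451P*, so P* = 4.89/0.0451 = 108.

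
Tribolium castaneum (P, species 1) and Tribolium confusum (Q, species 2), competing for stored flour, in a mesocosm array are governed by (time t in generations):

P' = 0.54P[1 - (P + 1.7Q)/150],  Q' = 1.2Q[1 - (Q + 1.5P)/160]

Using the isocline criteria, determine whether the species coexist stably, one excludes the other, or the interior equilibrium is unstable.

unstable coexistence (outcome depends on initial conditions)

Compare the nullcline intercepts: K1/α12 = 150/1.7 = 88.2 < K2 = 160; K2/α21 = 160/1.5 = 107 < K1 = 150.
Since both are reversed, neither can invade when rare; the interior point is a saddle.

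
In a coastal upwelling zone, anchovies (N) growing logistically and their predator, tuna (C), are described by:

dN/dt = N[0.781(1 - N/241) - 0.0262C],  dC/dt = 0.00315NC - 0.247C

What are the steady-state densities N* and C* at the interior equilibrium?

N* ≈ 78.4, C* ≈ 20.1

From dC/dt = 0 with C > 0: 0.00315N* = 0.247, so N* = 78.4.
Substitute into dN/dt = 0: 0.781(1 - 78.4/241) = 0.0262C*.
The bracket is 0.675, giving C* = 0.527/0.0262 = 20.1.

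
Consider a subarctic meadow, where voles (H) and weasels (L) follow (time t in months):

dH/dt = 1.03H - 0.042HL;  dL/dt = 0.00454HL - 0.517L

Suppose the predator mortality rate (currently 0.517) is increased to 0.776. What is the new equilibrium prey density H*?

At the interior fixed point, setting dL/dt = 0 with L > 0 fixes H* = (predator death rate)/(HL coefficient) — independent of the other coefficients.
With the change, H* = 0.776/0.00454 = 171; it rises from 114.

H* ≈ 171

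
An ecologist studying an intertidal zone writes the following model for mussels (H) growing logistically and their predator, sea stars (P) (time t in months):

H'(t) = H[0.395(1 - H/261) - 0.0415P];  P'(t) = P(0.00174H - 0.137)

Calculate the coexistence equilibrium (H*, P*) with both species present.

H* ≈ 78.7, P* ≈ 6.65

From dP/dt = 0 with P > 0: 0.00174H* = 0.137, so H* = 78.7.
Substitute into dH/dt = 0: 0.395(1 - 78.7/261) = 0.0415P*.
The bracket is 0.698, giving P* = 0.276/0.0415 = 6.65.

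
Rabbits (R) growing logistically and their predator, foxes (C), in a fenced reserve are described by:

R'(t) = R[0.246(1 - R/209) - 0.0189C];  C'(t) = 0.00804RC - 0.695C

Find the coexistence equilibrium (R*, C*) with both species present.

From dC/dt = 0 with C > 0: 0.00804R* = 0.695, so R* = 86.4.
Substitute into dR/dt = 0: 0.246(1 - 86.4/209) = 0.0189C*.
The bracket is 0.586, giving C* = 0.144/0.0189 = 7.63.

R* ≈ 86.4, C* ≈ 7.63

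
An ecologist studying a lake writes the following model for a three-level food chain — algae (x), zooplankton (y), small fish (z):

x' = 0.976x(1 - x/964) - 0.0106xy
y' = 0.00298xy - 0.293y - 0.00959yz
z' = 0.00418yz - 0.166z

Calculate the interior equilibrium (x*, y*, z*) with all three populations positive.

From dz/dt = 0: 0.00418y* = 0.166, so y* = 39.7.
From dx/dt = 0: 0.976(1 - x*/964) = 0.0106·39.7, giving x* = 964·(1 - 0.431) = 548.
From dy/dt = 0: 0.00298·548 - 0.293 = 0.00959z*, so z* = 1.34/0.00959 = 140.

x* ≈ 548, y* ≈ 39.7, z* ≈ 140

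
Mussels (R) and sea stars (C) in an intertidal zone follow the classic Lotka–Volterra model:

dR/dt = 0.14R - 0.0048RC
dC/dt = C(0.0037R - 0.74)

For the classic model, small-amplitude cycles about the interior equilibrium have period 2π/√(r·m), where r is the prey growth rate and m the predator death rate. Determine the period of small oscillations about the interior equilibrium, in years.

Here r = 0.14 and m = 0.74, so r·m = 0.104.
ω = √0.104 = 0.322 per year, hence T = 2π/ω ≈ 19.5 years.

T ≈ 19.5 years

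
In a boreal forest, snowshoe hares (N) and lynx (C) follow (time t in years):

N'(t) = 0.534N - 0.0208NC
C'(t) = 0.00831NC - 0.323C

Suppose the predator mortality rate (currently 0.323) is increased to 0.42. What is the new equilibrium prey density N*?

N* ≈ 50.5

At the interior fixed point, setting dC/dt = 0 with C > 0 fixes N* = (predator death rate)/(NC coefficient) — independent of the other coefficients.
With the change, N* = 0.42/0.00831 = 50.5; it rises from 38.9.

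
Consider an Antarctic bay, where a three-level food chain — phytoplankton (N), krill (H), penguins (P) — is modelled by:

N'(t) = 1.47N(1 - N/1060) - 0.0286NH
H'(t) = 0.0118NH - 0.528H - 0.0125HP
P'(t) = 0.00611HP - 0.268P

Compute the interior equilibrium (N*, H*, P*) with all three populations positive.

N* ≈ 155, H* ≈ 43.9, P* ≈ 104

From dP/dt = 0: 0.00611H* = 0.268, so H* = 43.9.
From dN/dt = 0: 1.47(1 - N*/1060) = 0.0286·43.9, giving N* = 1060·(1 - 0.853) = 155.
From dH/dt = 0: 0.0118·155 - 0.528 = 0.0125P*, so P* = 1.31/0.0125 = 104.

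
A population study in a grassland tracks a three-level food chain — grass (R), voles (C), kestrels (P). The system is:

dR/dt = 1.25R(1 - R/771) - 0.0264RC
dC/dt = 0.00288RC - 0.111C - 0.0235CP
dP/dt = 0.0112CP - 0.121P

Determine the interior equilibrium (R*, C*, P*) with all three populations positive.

From dP/dt = 0: 0.0112C* = 0.121, so C* = 10.8.
From dR/dt = 0: 1.25(1 - R*/771) = 0.0264·10.8, giving R* = 771·(1 - 0.228) = 595.
From dC/dt = 0: 0.00288·595 - 0.111 = 0.0235P*, so P* = 1.6/0.0235 = 68.2.

R* ≈ 595, C* ≈ 10.8, P* ≈ 68.2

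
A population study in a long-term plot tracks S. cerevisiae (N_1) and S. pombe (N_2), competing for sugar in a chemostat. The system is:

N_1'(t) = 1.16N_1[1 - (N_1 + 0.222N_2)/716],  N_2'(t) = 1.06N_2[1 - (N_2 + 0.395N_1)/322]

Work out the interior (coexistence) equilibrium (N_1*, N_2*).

Setting both brackets to zero gives the nullclines N_1 + 0.222N_2 = 716 and 0.395N_1 + N_2 = 322.
Substituting N_2 = 322 - 0.395N_1 into the first: N_1(1 - 0.222·0.395) = 716 - 0.222·322.
So N_1* = 645/0.912 = 706, and then N_2* = 322 - 0.395·706 = 42.9.

N_1* ≈ 706, N_2* ≈ 42.9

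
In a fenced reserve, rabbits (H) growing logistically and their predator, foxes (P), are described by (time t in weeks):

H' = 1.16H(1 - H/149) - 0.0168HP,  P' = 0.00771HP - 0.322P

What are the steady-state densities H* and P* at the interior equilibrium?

H* ≈ 41.8, P* ≈ 49.7

From dP/dt = 0 with P > 0: 0.00771H* = 0.322, so H* = 41.8.
Substitute into dH/dt = 0: 1.16(1 - 41.8/149) = 0.0168P*.
The bracket is 0.72, giving P* = 0.835/0.0168 = 49.7.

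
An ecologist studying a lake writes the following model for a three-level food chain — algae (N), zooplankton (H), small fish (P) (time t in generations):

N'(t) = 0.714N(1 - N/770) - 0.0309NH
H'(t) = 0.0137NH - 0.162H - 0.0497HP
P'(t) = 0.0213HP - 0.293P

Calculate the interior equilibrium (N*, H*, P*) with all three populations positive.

From dP/dt = 0: 0.0213H* = 0.293, so H* = 13.8.
From dN/dt = 0: 0.714(1 - N*/770) = 0.0309·13.8, giving N* = 770·(1 - 0.595) = 312.
From dH/dt = 0: 0.0137·312 - 0.162 = 0.0497P*, so P* = 4.11/0.0497 = 82.6.

N* ≈ 312, H* ≈ 13.8, P* ≈ 82.6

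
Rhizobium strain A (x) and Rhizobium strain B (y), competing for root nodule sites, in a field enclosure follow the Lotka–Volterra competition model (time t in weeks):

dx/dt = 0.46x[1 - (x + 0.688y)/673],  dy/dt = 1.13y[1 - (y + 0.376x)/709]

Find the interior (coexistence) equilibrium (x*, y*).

x* ≈ 250, y* ≈ 615

Setting both brackets to zero gives the nullclines x + 0.688y = 673 and 0.376x + y = 709.
Substituting y = 709 - 0.376x into the first: x(1 - 0.688·0.376) = 673 - 0.688·709.
So x* = 185/0.741 = 250, and then y* = 709 - 0.376·250 = 615.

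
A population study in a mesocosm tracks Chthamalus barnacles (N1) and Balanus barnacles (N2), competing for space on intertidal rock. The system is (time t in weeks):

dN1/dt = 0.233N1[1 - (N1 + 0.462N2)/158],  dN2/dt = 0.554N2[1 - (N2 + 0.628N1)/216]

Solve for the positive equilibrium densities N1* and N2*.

N1* ≈ 82, N2* ≈ 165

Setting both brackets to zero gives the nullclines N1 + 0.462N2 = 158 and 0.628N1 + N2 = 216.
Substituting N2 = 216 - 0.628N1 into the first: N1(1 - 0.462·0.628) = 158 - 0.462·216.
So N1* = 58.2/0.71 = 82, and then N2* = 216 - 0.628·82 = 165.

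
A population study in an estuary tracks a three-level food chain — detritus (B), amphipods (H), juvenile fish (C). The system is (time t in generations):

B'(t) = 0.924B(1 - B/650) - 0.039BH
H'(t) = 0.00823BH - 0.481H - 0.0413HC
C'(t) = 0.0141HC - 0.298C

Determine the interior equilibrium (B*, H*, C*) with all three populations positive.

From dC/dt = 0: 0.0141H* = 0.298, so H* = 21.1.
From dB/dt = 0: 0.924(1 - B*/650) = 0.039·21.1, giving B* = 650·(1 - 0.892) = 70.2.
From dH/dt = 0: 0.00823·70.2 - 0.481 = 0.0413C*, so C* = 0.0965/0.0413 = 2.34.

B* ≈ 70.2, H* ≈ 21.1, C* ≈ 2.34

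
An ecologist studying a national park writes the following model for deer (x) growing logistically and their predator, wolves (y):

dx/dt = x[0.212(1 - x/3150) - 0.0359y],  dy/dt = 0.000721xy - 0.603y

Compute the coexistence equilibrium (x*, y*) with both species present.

From dy/dt = 0 with y > 0: 0.000721x* = 0.603, so x* = 836.
Substitute into dx/dt = 0: 0.212(1 - 836/3150) = 0.0359y*.
The bracket is 0.734, giving y* = 0.156/0.0359 = 4.34.

x* ≈ 836, y* ≈ 4.34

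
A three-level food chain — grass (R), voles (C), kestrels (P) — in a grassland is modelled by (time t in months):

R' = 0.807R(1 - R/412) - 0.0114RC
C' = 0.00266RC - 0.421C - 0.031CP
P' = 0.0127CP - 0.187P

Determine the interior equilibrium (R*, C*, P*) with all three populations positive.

R* ≈ 326, C* ≈ 14.7, P* ≈ 14.4

From dP/dt = 0: 0.0127C* = 0.187, so C* = 14.7.
From dR/dt = 0: 0.807(1 - R*/412) = 0.0114·14.7, giving R* = 412·(1 - 0.208) = 326.
From dC/dt = 0: 0.00266·326 - 0.421 = 0.031P*, so P* = 0.447/0.031 = 14.4.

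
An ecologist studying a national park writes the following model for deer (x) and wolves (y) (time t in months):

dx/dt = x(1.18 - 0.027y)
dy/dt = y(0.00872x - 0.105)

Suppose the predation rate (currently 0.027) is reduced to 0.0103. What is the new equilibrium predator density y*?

y* ≈ 115

At the interior fixed point, setting dx/dt = 0 with x > 0 fixes y* = (prey growth rate)/(xy coefficient) — independent of the other coefficients.
With the change, y* = 1.18/0.0103 = 115; it rises from 43.7.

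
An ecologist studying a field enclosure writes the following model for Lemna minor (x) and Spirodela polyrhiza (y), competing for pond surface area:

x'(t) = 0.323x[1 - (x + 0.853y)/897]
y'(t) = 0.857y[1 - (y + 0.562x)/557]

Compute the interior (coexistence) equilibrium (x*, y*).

x* ≈ 810, y* ≈ 102

Setting both brackets to zero gives the nullclines x + 0.853y = 897 and 0.562x + y = 557.
Substituting y = 557 - 0.562x into the first: x(1 - 0.853·0.562) = 897 - 0.853·557.
So x* = 422/0.521 = 810, and then y* = 557 - 0.562·810 = 102.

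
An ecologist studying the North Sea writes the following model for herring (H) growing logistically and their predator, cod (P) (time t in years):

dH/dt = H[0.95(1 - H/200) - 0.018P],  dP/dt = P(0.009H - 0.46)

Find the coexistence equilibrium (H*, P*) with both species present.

H* ≈ 51.1, P* ≈ 39.3

From dP/dt = 0 with P > 0: 0.009H* = 0.46, so H* = 51.1.
Substitute into dH/dt = 0: 0.95(1 - 51.1/200) = 0.018P*.
The bracket is 0.744, giving P* = 0.707/0.018 = 39.3.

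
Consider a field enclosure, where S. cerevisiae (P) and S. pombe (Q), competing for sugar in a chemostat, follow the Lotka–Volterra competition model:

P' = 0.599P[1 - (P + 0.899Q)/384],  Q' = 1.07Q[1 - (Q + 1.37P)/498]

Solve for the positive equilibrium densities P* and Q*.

Setting both brackets to zero gives the nullclines P + 0.899Q = 384 and 1.37P + Q = 498.
Substituting Q = 498 - 1.37P into the first: P(1 - 0.899·1.37) = 384 - 0.899·498.
So P* = -63.7/-0.232 = 275, and then Q* = 498 - 1.37·275 = 121.

P* ≈ 275, Q* ≈ 121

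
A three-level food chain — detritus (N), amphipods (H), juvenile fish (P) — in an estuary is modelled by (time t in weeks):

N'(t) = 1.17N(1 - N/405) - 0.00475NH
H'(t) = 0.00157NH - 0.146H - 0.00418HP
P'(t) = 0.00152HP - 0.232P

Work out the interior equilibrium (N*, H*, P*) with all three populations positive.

N* ≈ 154, H* ≈ 153, P* ≈ 22.9

From dP/dt = 0: 0.00152H* = 0.232, so H* = 153.
From dN/dt = 0: 1.17(1 - N*/405) = 0.00475·153, giving N* = 405·(1 - 0.62) = 154.
From dH/dt = 0: 0.00157·154 - 0.146 = 0.00418P*, so P* = 0.0958/0.00418 = 22.9.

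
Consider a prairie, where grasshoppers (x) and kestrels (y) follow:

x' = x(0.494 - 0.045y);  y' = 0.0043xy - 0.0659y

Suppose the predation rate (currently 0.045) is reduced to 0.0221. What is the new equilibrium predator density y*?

y* ≈ 22.4

At the interior fixed point, setting dx/dt = 0 with x > 0 fixes y* = (prey growth rate)/(xy coefficient) — independent of the other coefficients.
With the change, y* = 0.494/0.0221 = 22.4; it rises from 11.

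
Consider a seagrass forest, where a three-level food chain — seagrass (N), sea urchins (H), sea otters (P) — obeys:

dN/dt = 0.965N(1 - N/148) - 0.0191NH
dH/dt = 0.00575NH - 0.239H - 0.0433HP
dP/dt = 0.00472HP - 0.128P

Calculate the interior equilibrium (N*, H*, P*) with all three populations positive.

From dP/dt = 0: 0.00472H* = 0.128, so H* = 27.1.
From dN/dt = 0: 0.965(1 - N*/148) = 0.0191·27.1, giving N* = 148·(1 - 0.537) = 68.6.
From dH/dt = 0: 0.00575·68.6 - 0.239 = 0.0433P*, so P* = 0.155/0.0433 = 3.58.

N* ≈ 68.6, H* ≈ 27.1, P* ≈ 3.58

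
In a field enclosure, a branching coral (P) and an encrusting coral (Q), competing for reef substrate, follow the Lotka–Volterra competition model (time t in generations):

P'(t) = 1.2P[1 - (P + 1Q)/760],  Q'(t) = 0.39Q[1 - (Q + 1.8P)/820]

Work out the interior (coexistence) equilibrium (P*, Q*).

Setting both brackets to zero gives the nullclines P + 1Q = 760 and 1.8P + Q = 820.
Substituting Q = 820 - 1.8P into the first: P(1 - 1·1.8) = 760 - 1·820.
So P* = -60/-0.8 = 75, and then Q* = 820 - 1.8·75 = 685.

P* ≈ 75, Q* ≈ 685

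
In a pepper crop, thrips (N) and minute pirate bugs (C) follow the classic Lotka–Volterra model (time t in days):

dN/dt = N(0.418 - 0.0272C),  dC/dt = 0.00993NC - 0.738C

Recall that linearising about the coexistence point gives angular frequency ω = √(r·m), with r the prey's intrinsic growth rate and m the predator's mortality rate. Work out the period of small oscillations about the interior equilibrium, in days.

T ≈ 11.3 days

Here r = 0.418 and m = 0.738, so r·m = 0.308.
ω = √0.308 = 0.555 per day, hence T = 2π/ω ≈ 11.3 days.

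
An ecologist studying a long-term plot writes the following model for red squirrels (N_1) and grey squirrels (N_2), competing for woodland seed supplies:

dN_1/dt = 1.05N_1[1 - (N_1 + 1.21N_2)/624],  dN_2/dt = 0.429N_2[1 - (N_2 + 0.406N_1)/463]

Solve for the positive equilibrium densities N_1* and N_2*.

Setting both brackets to zero gives the nullclines N_1 + 1.21N_2 = 624 and 0.406N_1 + N_2 = 463.
Substituting N_2 = 463 - 0.406N_1 into the first: N_1(1 - 1.21·0.406) = 624 - 1.21·463.
So N_1* = 63.8/0.509 = 125, and then N_2* = 463 - 0.406·125 = 412.

N_1* ≈ 125, N_2* ≈ 412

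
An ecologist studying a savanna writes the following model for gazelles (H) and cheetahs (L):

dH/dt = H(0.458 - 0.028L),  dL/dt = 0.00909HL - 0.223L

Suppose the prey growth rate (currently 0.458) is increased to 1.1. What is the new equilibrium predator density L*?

L* ≈ 39.3

At the interior fixed point, setting dH/dt = 0 with H > 0 fixes L* = (prey growth rate)/(HL coefficient) — independent of the other coefficients.
With the change, L* = 1.1/0.028 = 39.3; it rises from 16.4.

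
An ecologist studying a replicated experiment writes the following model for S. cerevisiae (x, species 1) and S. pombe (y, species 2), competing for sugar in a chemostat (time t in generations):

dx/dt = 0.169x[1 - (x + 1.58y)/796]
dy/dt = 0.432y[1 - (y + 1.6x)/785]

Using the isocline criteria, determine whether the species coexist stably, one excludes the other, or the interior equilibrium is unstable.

Compare the nullcline intercepts: K1/α12 = 796/1.58 = 504 < K2 = 785; K2/α21 = 785/1.6 = 491 < K1 = 796.
Since both are reversed, neither can invade when rare; the interior point is a saddle.

unstable coexistence (outcome depends on initial conditions)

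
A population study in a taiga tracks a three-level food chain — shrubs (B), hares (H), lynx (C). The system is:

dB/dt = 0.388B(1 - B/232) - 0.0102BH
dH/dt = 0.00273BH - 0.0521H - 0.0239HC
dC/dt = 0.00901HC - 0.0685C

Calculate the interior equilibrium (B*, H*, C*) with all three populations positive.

From dC/dt = 0: 0.00901H* = 0.0685, so H* = 7.6.
From dB/dt = 0: 0.388(1 - B*/232) = 0.0102·7.6, giving B* = 232·(1 - 0.2) = 186.
From dH/dt = 0: 0.00273·186 - 0.0521 = 0.0239C*, so C* = 0.455/0.0239 = 19.

B* ≈ 186, H* ≈ 7.6, C* ≈ 19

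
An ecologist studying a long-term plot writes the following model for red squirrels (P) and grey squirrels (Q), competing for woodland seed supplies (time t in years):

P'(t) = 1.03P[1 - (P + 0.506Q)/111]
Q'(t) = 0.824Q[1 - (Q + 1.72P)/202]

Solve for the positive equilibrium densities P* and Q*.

P* ≈ 67.8, Q* ≈ 85.4

Setting both brackets to zero gives the nullclines P + 0.506Q = 111 and 1.72P + Q = 202.
Substituting Q = 202 - 1.72P into the first: P(1 - 0.506·1.72) = 111 - 0.506·202.
So P* = 8.79/0.13 = 67.8, and then Q* = 202 - 1.72·67.8 = 85.4.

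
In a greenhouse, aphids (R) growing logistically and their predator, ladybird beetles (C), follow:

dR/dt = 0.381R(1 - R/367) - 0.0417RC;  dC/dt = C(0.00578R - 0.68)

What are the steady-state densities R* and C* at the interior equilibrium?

From dC/dt = 0 with C > 0: 0.00578R* = 0.68, so R* = 118.
Substitute into dR/dt = 0: 0.381(1 - 118/367) = 0.0417C*.
The bracket is 0.679, giving C* = 0.259/0.0417 = 6.21.

R* ≈ 118, C* ≈ 6.21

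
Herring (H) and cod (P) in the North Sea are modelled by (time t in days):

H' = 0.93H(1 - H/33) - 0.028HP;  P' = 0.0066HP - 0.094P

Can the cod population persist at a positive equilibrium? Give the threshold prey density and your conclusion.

Threshold H = 14.2; K > 14.2, so yes, the predator persists.

The predator equation gives dP/dt > 0 only when H > 0.094/0.0066 = 14.2.
Without the predator, H → K = 33. Since 33 > 14.2, the predator can invade and persist.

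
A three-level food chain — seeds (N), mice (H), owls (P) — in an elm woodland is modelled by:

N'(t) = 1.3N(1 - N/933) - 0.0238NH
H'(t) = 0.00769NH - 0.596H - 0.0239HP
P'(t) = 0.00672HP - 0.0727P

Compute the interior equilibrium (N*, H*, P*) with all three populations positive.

N* ≈ 748, H* ≈ 10.8, P* ≈ 216

From dP/dt = 0: 0.00672H* = 0.0727, so H* = 10.8.
From dN/dt = 0: 1.3(1 - N*/933) = 0.0238·10.8, giving N* = 933·(1 - 0.198) = 748.
From dH/dt = 0: 0.00769·748 - 0.596 = 0.0239P*, so P* = 5.16/0.0239 = 216.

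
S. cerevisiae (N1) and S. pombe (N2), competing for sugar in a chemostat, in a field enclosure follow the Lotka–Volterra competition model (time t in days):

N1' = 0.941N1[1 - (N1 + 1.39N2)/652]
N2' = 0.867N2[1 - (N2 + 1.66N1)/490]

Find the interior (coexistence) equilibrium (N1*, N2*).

Setting both brackets to zero gives the nullclines N1 + 1.39N2 = 652 and 1.66N1 + N2 = 490.
Substituting N2 = 490 - 1.66N1 into the first: N1(1 - 1.39·1.66) = 652 - 1.39·490.
So N1* = -29.1/-1.31 = 22.3, and then N2* = 490 - 1.66·22.3 = 453.

N1* ≈ 22.3, N2* ≈ 453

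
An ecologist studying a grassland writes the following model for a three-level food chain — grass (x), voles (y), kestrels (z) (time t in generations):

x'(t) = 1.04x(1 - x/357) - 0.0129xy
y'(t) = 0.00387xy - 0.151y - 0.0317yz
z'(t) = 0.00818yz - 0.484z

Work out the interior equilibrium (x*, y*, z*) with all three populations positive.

x* ≈ 95, y* ≈ 59.2, z* ≈ 6.83

From dz/dt = 0: 0.00818y* = 0.484, so y* = 59.2.
From dx/dt = 0: 1.04(1 - x*/357) = 0.0129·59.2, giving x* = 357·(1 - 0.734) = 95.
From dy/dt = 0: 0.00387·95 - 0.151 = 0.0317z*, so z* = 0.217/0.0317 = 6.83.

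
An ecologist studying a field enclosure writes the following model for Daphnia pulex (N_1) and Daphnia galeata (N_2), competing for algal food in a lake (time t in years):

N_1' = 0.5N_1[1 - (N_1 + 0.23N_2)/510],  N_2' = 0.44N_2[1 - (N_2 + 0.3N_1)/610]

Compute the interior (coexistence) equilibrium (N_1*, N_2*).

N_1* ≈ 397, N_2* ≈ 491

Setting both brackets to zero gives the nullclines N_1 + 0.23N_2 = 510 and 0.3N_1 + N_2 = 610.
Substituting N_2 = 610 - 0.3N_1 into the first: N_1(1 - 0.23·0.3) = 510 - 0.23·610.
So N_1* = 370/0.931 = 397, and then N_2* = 610 - 0.3·397 = 491.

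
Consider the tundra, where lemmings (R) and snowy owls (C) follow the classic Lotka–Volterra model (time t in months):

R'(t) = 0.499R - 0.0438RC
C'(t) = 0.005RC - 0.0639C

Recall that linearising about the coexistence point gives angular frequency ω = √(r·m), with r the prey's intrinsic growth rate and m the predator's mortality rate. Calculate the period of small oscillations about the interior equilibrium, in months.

T ≈ 35.2 months

Here r = 0.499 and m = 0.0639, so r·m = 0.0319.
ω = √0.0319 = 0.179 per month, hence T = 2π/ω ≈ 35.2 months.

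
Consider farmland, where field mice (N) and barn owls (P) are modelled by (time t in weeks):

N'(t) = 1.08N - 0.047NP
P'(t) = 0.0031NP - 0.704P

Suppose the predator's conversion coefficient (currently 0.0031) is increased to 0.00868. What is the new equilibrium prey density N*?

At the interior fixed point, setting dP/dt = 0 with P > 0 fixes N* = (predator death rate)/(NP coefficient) — independent of the other coefficients.
With the change, N* = 0.704/0.00868 = 81.1; it falls from 227.

N* ≈ 81.1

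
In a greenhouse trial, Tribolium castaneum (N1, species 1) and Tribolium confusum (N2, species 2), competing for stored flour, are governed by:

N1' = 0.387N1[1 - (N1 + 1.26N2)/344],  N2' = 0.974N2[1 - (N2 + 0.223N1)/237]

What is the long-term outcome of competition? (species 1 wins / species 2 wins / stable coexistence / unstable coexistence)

stable coexistence

Compare the nullcline intercepts: K1/α12 = 344/1.26 = 273 > K2 = 237; K2/α21 = 237/0.223 = 1060 > K1 = 344.
Since both inequalities hold, each species can invade when rare, so the interior equilibrium is stable.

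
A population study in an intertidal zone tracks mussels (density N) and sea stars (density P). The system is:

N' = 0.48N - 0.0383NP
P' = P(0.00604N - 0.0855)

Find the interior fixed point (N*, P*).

N* ≈ 14.2, P* ≈ 12.5

Set dP/dt = 0 with P > 0: 0.00604N - 0.0855 = 0, so N* = 0.0855/0.00604 = 14.2.
Set dN/dt = 0 with N > 0: 0.48 - 0.0383P = 0, so P* = 0.48/0.0383 = 12.5.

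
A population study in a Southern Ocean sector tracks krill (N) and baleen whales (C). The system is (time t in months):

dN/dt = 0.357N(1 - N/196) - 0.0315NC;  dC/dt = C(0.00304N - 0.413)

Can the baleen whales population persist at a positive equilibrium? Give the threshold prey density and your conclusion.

Threshold N = 136; K > 136, so yes, the predator persists.

The predator equation gives dC/dt > 0 only when N > 0.413/0.00304 = 136.
Without the predator, N → K = 196. Since 196 > 136, the predator can invade and persist.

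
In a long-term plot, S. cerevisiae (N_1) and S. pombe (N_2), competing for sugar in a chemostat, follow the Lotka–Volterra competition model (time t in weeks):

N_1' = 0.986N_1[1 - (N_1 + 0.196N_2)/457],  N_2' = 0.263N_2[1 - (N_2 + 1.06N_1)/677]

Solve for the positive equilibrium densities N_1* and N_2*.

N_1* ≈ 409, N_2* ≈ 243

Setting both brackets to zero gives the nullclines N_1 + 0.196N_2 = 457 and 1.06N_1 + N_2 = 677.
Substituting N_2 = 677 - 1.06N_1 into the first: N_1(1 - 0.196·1.06) = 457 - 0.196·677.
So N_1* = 324/0.792 = 409, and then N_2* = 677 - 1.06·409 = 243.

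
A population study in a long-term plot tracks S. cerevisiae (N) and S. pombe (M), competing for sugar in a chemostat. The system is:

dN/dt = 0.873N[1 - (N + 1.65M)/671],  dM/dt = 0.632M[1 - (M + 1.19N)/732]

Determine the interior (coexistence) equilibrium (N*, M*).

Setting both brackets to zero gives the nullclines N + 1.65M = 671 and 1.19N + M = 732.
Substituting M = 732 - 1.19N into the first: N(1 - 1.65·1.19) = 671 - 1.65·732.
So N* = -537/-0.963 = 557, and then M* = 732 - 1.19·557 = 69.

N* ≈ 557, M* ≈ 69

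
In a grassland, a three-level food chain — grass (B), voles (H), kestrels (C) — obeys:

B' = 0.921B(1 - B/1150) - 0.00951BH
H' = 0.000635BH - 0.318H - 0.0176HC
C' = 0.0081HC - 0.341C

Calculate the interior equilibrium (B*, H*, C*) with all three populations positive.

From dC/dt = 0: 0.0081H* = 0.341, so H* = 42.1.
From dB/dt = 0: 0.921(1 - B*/1150) = 0.00951·42.1, giving B* = 1150·(1 - 0.435) = 650.
From dH/dt = 0: 0.000635·650 - 0.318 = 0.0176C*, so C* = 0.0948/0.0176 = 5.39.

B* ≈ 650, H* ≈ 42.1, C* ≈ 5.39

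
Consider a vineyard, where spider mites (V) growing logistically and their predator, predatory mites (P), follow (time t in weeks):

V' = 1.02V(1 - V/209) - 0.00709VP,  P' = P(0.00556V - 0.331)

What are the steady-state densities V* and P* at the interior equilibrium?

From dP/dt = 0 with P > 0: 0.00556V* = 0.331, so V* = 59.5.
Substitute into dV/dt = 0: 1.02(1 - 59.5/209) = 0.00709P*.
The bracket is 0.715, giving P* = 0.729/0.00709 = 103.

V* ≈ 59.5, P* ≈ 103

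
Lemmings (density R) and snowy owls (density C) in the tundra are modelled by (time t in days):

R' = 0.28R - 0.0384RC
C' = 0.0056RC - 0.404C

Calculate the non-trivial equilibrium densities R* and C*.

R* ≈ 72.1, C* ≈ 7.29

Set dC/dt = 0 with C > 0: 0.0056R - 0.404 = 0, so R* = 0.404/0.0056 = 72.1.
Set dR/dt = 0 with R > 0: 0.28 - 0.0384C = 0, so C* = 0.28/0.0384 = 7.29.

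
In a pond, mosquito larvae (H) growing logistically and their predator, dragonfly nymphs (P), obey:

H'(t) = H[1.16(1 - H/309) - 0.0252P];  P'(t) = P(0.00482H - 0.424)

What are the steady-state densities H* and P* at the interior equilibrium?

H* ≈ 88, P* ≈ 32.9

From dP/dt = 0 with P > 0: 0.00482H* = 0.424, so H* = 88.
Substitute into dH/dt = 0: 1.16(1 - 88/309) = 0.0252P*.
The bracket is 0.715, giving P* = 0.83/0.0252 = 32.9.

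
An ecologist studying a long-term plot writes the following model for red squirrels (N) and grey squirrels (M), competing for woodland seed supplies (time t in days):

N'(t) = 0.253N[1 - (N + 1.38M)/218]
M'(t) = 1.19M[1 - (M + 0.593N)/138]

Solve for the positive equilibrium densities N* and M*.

Setting both brackets to zero gives the nullclines N + 1.38M = 218 and 0.593N + M = 138.
Substituting M = 138 - 0.593N into the first: N(1 - 1.38·0.593) = 218 - 1.38·138.
So N* = 27.6/0.182 = 152, and then M* = 138 - 0.593·152 = 48.

N* ≈ 152, M* ≈ 48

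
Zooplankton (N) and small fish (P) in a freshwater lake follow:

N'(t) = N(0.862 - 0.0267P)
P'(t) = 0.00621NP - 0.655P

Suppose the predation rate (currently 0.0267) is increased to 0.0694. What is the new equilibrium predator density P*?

At the interior fixed point, setting dN/dt = 0 with N > 0 fixes P* = (prey growth rate)/(NP coefficient) — independent of the other coefficients.
With the change, P* = 0.862/0.0694 = 12.4; it falls from 32.3.

P* ≈ 12.4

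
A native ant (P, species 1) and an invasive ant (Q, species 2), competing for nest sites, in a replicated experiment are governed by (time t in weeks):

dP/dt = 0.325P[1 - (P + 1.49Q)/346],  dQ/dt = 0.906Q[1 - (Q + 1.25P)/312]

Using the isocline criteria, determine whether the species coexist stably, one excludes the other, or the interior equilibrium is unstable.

unstable coexistence (outcome depends on initial conditions)

Compare the nullcline intercepts: K1/α12 = 346/1.49 = 232 < K2 = 312; K2/α21 = 312/1.25 = 250 < K1 = 346.
Since both are reversed, neither can invade when rare; the interior point is a saddle.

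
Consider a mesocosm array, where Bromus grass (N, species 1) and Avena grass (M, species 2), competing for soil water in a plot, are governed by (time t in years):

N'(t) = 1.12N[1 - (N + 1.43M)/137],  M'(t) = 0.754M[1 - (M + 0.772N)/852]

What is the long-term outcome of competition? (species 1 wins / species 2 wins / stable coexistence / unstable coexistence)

Compare the nullcline intercepts: K1/α12 = 137/1.43 = 95.8 < K2 = 852; K2/α21 = 852/0.772 = 1100 > K1 = 137.
Since the inequalities point opposite ways, species 2 can invade but species 1 cannot.

species 2 excludes species 1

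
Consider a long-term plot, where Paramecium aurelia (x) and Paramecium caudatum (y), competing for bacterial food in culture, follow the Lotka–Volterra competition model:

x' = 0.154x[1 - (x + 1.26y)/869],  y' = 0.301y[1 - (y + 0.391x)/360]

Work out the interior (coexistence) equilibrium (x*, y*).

x* ≈ 819, y* ≈ 39.9

Setting both brackets to zero gives the nullclines x + 1.26y = 869 and 0.391x + y = 360.
Substituting y = 360 - 0.391x into the first: x(1 - 1.26·0.391) = 869 - 1.26·360.
So x* = 415/0.507 = 819, and then y* = 360 - 0.391·819 = 39.9.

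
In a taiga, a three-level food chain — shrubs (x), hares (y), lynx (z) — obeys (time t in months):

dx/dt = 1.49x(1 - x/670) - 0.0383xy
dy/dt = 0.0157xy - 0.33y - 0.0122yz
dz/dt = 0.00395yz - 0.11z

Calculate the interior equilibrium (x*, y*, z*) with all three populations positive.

From dz/dt = 0: 0.00395y* = 0.11, so y* = 27.8.
From dx/dt = 0: 1.49(1 - x*/670) = 0.0383·27.8, giving x* = 670·(1 - 0.716) = 190.
From dy/dt = 0: 0.0157·190 - 0.33 = 0.0122z*, so z* = 2.66/0.0122 = 218.

x* ≈ 190, y* ≈ 27.8, z* ≈ 218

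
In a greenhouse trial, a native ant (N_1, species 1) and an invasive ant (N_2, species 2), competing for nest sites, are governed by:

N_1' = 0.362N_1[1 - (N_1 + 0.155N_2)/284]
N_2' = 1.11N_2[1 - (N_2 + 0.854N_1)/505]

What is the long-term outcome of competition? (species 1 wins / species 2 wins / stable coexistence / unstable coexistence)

stable coexistence

Compare the nullcline intercepts: K1/α12 = 284/0.155 = 1830 > K2 = 505; K2/α21 = 505/0.854 = 591 > K1 = 284.
Since both inequalities hold, each species can invade when rare, so the interior equilibrium is stable.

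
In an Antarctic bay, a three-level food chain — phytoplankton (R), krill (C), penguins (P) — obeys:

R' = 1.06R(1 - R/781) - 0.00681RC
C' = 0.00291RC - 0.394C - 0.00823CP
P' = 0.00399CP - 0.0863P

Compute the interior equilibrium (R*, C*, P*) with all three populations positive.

From dP/dt = 0: 0.00399C* = 0.0863, so C* = 21.6.
From dR/dt = 0: 1.06(1 - R*/781) = 0.00681·21.6, giving R* = 781·(1 - 0.139) = 672.
From dC/dt = 0: 0.00291·672 - 0.394 = 0.00823P*, so P* = 1.56/0.00823 = 190.

R* ≈ 672, C* ≈ 21.6, P* ≈ 190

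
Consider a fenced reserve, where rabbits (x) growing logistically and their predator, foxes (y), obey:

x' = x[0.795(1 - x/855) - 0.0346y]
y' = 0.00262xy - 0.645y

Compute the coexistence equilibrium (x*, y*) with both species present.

x* ≈ 246, y* ≈ 16.4

From dy/dt = 0 with y > 0: 0.00262x* = 0.645, so x* = 246.
Substitute into dx/dt = 0: 0.795(1 - 246/855) = 0.0346y*.
The bracket is 0.712, giving y* = 0.566/0.0346 = 16.4.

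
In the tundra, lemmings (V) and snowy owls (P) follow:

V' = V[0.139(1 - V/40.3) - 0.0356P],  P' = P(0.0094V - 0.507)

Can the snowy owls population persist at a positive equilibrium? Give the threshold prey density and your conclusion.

The predator equation gives dP/dt > 0 only when V > 0.507/0.0094 = 53.9.
Without the predator, V → K = 40.3. Since 40.3 < 53.9, the predator cannot invade.

Threshold V = 53.9; K < 53.9, so no, the predator goes extinct.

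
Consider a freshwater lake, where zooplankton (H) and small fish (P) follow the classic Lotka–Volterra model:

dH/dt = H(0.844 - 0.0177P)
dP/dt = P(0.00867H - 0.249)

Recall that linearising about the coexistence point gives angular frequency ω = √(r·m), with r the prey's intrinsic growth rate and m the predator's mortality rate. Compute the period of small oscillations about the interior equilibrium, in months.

T ≈ 13.7 months

Here r = 0.844 and m = 0.249, so r·m = 0.21.
ω = √0.21 = 0.458 per month, hence T = 2π/ω ≈ 13.7 months.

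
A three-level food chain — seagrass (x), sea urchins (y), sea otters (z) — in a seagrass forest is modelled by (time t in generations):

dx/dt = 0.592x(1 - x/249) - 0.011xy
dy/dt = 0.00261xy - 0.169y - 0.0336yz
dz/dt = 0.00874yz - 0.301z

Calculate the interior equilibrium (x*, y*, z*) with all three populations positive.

x* ≈ 89.7, y* ≈ 34.4, z* ≈ 1.93

From dz/dt = 0: 0.00874y* = 0.301, so y* = 34.4.
From dx/dt = 0: 0.592(1 - x*/249) = 0.011·34.4, giving x* = 249·(1 - 0.64) = 89.7.
From dy/dt = 0: 0.00261·89.7 - 0.169 = 0.0336z*, so z* = 0.065/0.0336 = 1.93.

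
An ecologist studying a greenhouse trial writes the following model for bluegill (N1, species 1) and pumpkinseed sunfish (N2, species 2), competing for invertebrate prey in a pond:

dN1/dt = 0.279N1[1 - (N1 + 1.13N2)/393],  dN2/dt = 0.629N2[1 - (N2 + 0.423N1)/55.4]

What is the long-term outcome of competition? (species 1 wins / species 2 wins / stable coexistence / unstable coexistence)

species 1 excludes species 2

Compare the nullcline intercepts: K1/α12 = 393/1.13 = 348 > K2 = 55.4; K2/α21 = 55.4/0.423 = 131 < K1 = 393.
Since the inequalities point opposite ways, species 1 can invade but species 2 cannot.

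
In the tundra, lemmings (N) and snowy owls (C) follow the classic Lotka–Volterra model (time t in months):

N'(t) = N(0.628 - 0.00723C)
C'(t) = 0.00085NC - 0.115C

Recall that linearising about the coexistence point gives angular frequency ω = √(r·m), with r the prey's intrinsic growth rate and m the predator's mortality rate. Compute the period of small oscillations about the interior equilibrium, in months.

T ≈ 23.4 months

Here r = 0.628 and m = 0.115, so r·m = 0.0722.
ω = √0.0722 = 0.269 per month, hence T = 2π/ω ≈ 23.4 months.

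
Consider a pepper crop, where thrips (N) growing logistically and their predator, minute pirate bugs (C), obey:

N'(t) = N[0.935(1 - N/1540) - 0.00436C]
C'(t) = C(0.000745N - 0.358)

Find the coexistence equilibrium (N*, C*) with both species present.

N* ≈ 481, C* ≈ 148

From dC/dt = 0 with C > 0: 0.000745N* = 0.358, so N* = 481.
Substitute into dN/dt = 0: 0.935(1 - 481/1540) = 0.00436C*.
The bracket is 0.688, giving C* = 0.643/0.00436 = 148.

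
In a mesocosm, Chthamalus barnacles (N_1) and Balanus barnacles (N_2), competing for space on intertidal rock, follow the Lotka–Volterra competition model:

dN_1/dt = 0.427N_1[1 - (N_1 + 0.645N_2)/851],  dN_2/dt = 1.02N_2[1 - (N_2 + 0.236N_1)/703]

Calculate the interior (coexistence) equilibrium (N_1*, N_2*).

N_1* ≈ 469, N_2* ≈ 592

Setting both brackets to zero gives the nullclines N_1 + 0.645N_2 = 851 and 0.236N_1 + N_2 = 703.
Substituting N_2 = 703 - 0.236N_1 into the first: N_1(1 - 0.645·0.236) = 851 - 0.645·703.
So N_1* = 398/0.848 = 469, and then N_2* = 703 - 0.236·469 = 592.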